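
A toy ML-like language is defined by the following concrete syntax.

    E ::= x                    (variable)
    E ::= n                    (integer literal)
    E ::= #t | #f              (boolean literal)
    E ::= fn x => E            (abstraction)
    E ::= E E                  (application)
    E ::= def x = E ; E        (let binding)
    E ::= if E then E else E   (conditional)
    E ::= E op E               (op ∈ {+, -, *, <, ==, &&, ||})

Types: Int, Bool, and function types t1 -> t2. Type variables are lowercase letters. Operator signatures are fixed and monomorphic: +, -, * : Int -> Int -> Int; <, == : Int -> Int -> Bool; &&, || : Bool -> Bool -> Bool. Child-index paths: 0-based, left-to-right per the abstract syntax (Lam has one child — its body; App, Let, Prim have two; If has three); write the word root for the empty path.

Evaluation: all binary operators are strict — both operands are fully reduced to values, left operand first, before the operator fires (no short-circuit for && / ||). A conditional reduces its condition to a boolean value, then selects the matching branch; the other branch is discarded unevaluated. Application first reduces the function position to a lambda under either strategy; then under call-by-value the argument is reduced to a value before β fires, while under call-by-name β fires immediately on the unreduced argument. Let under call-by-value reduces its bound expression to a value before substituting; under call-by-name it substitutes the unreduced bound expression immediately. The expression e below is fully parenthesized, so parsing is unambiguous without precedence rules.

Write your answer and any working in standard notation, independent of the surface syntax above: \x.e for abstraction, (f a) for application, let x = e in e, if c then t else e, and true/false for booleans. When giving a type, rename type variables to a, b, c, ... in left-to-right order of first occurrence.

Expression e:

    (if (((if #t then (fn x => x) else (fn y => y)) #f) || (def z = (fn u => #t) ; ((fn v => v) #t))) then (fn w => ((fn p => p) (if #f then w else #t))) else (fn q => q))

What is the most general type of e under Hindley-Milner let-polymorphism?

Trace:
  unify Bool ~ Bool
x : a
\x._ : a -> a
y : b
\y._ : b -> b
  unify a -> a ~ b -> b
  unify a ~ b
  unify b ~ b
  unify b -> b ~ Bool -> c
  unify b ~ Bool
  unify Bool ~ c
_ _ : Bool
  unify Bool ~ Bool
\u._ : d -> Bool
let z : forall. d -> Bool
v : e
\v._ : e -> e
  unify e -> e ~ Bool -> f
  unify e ~ Bool
  unify Bool ~ f
_ _ : Bool
  unify Bool ~ Bool
  unify Bool ~ Bool
p : h
\p._ : h -> h
  unify Bool ~ Bool
w : g
  unify g ~ Bool
  unify h -> h ~ Bool -> i
  unify h ~ Bool
  unify Bool ~ i
_ _ : Bool
\w._ : Bool -> Bool
q : j
\q._ : j -> j
  unify Bool -> Bool ~ j -> j
  unify Bool ~ j
  unify Bool ~ Bool

Answer: Bool -> Bool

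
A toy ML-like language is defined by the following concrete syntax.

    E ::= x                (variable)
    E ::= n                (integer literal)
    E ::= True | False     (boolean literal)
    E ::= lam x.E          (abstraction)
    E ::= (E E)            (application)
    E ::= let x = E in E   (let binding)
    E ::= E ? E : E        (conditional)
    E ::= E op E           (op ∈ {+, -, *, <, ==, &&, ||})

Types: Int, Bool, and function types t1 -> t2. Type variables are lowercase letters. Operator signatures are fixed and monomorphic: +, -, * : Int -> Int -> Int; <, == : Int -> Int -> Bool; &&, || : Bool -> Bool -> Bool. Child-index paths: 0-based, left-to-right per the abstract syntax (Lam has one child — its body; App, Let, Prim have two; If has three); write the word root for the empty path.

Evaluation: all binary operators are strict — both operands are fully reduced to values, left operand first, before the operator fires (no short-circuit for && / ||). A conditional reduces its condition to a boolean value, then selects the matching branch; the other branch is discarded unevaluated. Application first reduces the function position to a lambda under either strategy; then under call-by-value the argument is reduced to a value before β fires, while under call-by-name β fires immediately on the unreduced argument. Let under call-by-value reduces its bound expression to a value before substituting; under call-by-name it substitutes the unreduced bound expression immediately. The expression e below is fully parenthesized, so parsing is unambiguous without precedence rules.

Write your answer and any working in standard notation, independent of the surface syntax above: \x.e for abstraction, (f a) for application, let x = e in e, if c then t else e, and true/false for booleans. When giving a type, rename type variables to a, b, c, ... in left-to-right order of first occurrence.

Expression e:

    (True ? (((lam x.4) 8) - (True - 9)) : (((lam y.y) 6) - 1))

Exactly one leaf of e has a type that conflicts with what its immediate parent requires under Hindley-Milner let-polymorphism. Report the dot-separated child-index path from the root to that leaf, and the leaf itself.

Answer: 1.1.0 : true

Trace:
  unify Bool ~ Bool
\x._ : a -> Int
  unify a -> Int ~ Int -> b
  unify a ~ Int
  unify Int ~ b
_ _ : Int
  unify Int ~ Int
  unify Bool ~ Int
  FAIL: mismatch Bool ~ Int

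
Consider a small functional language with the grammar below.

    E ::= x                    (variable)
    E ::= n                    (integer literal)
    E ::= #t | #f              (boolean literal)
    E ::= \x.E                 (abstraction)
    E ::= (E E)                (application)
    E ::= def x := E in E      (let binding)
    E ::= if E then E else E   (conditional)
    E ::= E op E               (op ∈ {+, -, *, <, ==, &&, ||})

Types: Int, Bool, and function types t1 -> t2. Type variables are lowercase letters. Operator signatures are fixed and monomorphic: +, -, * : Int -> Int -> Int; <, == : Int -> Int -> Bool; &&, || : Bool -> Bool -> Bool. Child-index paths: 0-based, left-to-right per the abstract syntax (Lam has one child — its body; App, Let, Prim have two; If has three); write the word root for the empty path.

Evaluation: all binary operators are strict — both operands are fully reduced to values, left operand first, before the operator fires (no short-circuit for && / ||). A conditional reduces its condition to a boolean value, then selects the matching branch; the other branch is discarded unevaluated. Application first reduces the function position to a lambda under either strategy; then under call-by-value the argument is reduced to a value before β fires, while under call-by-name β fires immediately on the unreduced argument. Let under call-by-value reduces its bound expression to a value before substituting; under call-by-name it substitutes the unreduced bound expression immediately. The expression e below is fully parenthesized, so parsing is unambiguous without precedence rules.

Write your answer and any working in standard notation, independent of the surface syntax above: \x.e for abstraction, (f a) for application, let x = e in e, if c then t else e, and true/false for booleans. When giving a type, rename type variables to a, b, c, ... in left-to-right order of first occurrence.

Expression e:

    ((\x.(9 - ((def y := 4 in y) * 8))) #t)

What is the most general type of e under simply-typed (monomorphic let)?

Trace:
  unify Int ~ Int
let y : Int
y : Int
  unify Int ~ Int
  unify Int ~ Int
  unify Int ~ Int
\x._ : a -> Int
  unify a -> Int ~ Bool -> b
  unify a ~ Bool
  unify Int ~ b
_ _ : Int

Answer: Int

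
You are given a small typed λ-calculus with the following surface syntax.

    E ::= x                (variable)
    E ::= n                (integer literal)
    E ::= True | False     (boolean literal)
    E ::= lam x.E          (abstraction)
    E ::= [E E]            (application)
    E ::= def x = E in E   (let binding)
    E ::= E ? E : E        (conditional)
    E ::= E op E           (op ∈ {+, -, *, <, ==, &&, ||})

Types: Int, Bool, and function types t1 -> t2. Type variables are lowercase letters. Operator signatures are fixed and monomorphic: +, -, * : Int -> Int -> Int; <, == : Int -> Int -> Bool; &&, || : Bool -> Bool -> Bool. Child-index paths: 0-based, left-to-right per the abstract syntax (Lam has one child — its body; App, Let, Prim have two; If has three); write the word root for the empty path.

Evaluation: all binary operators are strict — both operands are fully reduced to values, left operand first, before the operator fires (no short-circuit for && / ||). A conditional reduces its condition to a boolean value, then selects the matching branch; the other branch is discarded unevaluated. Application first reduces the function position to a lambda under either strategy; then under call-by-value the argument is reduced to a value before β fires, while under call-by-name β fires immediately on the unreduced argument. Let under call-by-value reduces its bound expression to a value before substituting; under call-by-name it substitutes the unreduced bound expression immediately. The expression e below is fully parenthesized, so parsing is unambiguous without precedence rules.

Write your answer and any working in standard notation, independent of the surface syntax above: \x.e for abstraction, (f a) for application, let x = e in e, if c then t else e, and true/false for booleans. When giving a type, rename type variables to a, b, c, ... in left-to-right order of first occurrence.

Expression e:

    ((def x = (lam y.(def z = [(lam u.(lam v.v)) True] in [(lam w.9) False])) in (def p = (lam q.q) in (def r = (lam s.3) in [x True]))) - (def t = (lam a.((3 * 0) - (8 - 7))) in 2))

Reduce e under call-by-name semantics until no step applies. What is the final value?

Answer: 7

Working:
step 0: ((let x = (\y.(let z = ((\u.(\v.v)) true) in ((\w.9) false))) in (let p = (\q.q) in (let r = (\s.3) in (x true)))) - (let t = (\a.((3 * 0) - (8 - 7))) in 2))
step 1: [let@0] ((let p = (\q.q) in (let r = (\s.3) in ((\y.(let z = ((\u.(\v.v)) true) in ((\w.9) false))) true))) - (let t = (\a.((3 * 0) - (8 - 7))) in 2))
step 2: [let@0] ((let r = (\s.3) in ((\y.(let z = ((\u.(\v.v)) true) in ((\w.9) false))) true)) - (let t = (\a.((3 * 0) - (8 - 7))) in 2))
step 3: [let@0] (((\y.(let z = ((\u.(\v.v)) true) in ((\w.9) false))) true) - (let t = (\a.((3 * 0) - (8 - 7))) in 2))
step 4: [beta@0] ((let z = ((\u.(\v.v)) true) in ((\w.9) false)) - (let t = (\a.((3 * 0) - (8 - 7))) in 2))
step 5: [let@0] (((\w.9) false) - (let t = (\a.((3 * 0) - (8 - 7))) in 2))
step 6: [beta@0] (9 - (let t = (\a.((3 * 0) - (8 - 7))) in 2))
step 7: [let@1] (9 - 2)
step 8: [delta@root] 7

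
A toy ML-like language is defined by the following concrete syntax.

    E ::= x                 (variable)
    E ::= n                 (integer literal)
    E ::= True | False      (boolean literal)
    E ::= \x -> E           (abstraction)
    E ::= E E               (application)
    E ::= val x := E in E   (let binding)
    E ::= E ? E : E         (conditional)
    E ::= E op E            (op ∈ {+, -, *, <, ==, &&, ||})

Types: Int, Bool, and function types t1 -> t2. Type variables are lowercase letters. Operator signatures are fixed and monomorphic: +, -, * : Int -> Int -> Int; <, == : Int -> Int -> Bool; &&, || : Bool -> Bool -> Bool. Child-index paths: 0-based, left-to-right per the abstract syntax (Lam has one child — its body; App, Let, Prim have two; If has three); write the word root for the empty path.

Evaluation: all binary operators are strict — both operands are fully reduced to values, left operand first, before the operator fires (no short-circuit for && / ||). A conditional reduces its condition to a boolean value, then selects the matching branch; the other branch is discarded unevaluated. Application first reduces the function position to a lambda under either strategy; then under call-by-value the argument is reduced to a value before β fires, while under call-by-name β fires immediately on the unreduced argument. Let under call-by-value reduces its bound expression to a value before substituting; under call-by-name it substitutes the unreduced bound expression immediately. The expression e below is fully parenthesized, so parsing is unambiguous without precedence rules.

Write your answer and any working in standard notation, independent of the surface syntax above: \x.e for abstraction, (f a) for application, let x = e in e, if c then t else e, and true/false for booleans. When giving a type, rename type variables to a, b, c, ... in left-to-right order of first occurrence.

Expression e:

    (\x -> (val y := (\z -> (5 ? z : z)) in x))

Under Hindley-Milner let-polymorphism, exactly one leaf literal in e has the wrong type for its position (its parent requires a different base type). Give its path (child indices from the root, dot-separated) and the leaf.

Answer: 0.0.0.0 : 5

Working:
  unify Int ~ Bool
  FAIL: mismatch Int ~ Bool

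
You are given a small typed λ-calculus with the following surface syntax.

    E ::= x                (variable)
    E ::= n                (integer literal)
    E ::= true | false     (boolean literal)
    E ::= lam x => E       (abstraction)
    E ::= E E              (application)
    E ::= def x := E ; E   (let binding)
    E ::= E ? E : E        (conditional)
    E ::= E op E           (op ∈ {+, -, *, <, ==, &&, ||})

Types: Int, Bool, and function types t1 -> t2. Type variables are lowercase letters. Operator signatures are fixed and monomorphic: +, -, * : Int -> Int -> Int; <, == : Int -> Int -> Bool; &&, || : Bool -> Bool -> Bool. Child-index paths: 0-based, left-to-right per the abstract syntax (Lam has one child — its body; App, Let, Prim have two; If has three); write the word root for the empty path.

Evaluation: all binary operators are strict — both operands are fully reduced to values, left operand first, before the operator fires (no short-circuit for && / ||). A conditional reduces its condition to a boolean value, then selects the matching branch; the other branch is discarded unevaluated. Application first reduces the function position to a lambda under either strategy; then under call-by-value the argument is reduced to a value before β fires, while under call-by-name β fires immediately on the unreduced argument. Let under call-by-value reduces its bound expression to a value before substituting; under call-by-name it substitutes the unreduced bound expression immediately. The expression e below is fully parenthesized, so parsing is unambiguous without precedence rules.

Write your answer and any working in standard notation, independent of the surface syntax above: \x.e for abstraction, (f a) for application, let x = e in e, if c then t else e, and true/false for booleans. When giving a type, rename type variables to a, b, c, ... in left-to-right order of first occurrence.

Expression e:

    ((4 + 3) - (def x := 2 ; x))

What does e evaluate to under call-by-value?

Derivation:
step 0: ((4 + 3) - (let x = 2 in x))
step 1: [delta@0] (7 - (let x = 2 in x))
step 2: [let@1] (7 - 2)
step 3: [delta@root] 5

Answer: 5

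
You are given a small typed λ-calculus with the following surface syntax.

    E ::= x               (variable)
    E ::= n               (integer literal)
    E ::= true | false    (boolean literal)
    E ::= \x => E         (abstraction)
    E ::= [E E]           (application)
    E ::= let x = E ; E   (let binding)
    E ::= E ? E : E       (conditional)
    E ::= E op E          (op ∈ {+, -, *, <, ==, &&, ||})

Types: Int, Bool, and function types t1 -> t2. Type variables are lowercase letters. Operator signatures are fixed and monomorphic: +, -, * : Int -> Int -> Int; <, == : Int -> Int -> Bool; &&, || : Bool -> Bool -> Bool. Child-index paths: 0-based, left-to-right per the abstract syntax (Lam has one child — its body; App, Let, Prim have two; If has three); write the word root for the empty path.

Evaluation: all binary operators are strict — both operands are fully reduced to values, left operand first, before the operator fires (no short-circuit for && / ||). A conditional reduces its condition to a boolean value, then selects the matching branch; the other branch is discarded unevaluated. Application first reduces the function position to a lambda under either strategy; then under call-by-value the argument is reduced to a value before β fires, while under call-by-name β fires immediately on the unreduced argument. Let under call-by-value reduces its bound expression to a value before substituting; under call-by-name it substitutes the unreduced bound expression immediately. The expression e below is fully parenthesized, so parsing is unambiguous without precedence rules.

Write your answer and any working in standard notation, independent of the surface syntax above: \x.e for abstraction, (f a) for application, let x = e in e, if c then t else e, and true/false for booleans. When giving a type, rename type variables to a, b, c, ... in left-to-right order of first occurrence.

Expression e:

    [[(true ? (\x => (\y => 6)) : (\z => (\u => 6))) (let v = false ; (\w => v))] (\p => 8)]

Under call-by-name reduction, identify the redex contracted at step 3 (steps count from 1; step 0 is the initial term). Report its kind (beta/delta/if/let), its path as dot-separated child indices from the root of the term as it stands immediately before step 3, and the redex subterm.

Answer: beta at root : ((\y.6) (\p.8))

Trace:
step 0: (((if true then (\x.(\y.6)) else (\z.(\u.6))) (let v = false in (\w.v))) (\p.8))
step 1: [if@0.0] (((\x.(\y.6)) (let v = false in (\w.v))) (\p.8))
step 2: [beta@0] ((\y.6) (\p.8))
step 3: [beta@root] 6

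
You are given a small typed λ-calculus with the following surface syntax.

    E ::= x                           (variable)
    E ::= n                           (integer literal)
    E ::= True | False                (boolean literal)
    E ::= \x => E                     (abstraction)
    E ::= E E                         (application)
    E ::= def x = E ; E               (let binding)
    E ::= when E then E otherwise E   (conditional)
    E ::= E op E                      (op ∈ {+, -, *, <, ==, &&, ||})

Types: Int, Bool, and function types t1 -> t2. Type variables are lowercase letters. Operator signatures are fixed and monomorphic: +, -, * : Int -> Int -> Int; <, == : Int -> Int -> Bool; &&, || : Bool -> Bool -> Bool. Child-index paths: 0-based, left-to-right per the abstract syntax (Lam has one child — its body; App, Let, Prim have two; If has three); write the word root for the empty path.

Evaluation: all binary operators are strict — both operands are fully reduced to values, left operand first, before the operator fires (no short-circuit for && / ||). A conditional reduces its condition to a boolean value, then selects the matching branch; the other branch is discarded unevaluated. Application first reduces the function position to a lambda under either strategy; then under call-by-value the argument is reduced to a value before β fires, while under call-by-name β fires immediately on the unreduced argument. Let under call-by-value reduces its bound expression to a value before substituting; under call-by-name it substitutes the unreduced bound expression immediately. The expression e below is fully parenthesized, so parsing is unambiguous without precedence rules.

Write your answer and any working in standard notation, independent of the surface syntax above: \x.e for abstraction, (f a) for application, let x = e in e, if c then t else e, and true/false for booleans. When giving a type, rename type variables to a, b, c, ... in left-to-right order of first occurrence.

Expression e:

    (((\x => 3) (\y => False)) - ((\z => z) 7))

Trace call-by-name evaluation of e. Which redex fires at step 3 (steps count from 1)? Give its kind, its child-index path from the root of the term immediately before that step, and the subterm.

Trace:
step 0: (((\x.3) (\y.false)) - ((\z.z) 7))
step 1: [beta@0] (3 - ((\z.z) 7))
step 2: [beta@1] (3 - 7)
step 3: [delta@root] -4

Answer: delta at root : (3 - 7)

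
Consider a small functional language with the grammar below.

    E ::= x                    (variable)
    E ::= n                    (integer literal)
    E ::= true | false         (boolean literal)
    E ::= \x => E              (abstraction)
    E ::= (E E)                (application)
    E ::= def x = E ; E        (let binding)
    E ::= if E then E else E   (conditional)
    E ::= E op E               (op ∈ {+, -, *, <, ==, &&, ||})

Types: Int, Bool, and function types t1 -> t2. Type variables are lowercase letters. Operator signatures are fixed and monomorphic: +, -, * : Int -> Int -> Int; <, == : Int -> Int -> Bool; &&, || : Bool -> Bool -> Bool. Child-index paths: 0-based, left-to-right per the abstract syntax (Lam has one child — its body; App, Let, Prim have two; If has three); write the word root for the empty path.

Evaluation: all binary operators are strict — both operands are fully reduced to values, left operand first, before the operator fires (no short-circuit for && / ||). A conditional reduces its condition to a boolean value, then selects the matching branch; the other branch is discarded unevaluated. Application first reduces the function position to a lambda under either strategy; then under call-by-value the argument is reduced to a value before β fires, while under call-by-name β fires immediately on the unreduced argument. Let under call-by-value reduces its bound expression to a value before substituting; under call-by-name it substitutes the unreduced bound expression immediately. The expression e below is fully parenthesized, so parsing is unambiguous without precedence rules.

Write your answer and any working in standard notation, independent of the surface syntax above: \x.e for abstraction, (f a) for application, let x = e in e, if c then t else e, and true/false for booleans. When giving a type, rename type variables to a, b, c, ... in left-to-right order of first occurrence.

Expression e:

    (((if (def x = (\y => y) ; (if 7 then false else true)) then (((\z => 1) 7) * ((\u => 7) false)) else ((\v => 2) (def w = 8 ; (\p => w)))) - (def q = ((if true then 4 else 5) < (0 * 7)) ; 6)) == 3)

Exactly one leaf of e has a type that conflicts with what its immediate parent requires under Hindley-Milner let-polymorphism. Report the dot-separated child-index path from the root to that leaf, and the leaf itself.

Derivation:
y : a
\y._ : a -> a
let x : forall. a -> a
  unify Int ~ Bool
  FAIL: mismatch Int ~ Bool

Answer: 0.0.0.1.0 : 7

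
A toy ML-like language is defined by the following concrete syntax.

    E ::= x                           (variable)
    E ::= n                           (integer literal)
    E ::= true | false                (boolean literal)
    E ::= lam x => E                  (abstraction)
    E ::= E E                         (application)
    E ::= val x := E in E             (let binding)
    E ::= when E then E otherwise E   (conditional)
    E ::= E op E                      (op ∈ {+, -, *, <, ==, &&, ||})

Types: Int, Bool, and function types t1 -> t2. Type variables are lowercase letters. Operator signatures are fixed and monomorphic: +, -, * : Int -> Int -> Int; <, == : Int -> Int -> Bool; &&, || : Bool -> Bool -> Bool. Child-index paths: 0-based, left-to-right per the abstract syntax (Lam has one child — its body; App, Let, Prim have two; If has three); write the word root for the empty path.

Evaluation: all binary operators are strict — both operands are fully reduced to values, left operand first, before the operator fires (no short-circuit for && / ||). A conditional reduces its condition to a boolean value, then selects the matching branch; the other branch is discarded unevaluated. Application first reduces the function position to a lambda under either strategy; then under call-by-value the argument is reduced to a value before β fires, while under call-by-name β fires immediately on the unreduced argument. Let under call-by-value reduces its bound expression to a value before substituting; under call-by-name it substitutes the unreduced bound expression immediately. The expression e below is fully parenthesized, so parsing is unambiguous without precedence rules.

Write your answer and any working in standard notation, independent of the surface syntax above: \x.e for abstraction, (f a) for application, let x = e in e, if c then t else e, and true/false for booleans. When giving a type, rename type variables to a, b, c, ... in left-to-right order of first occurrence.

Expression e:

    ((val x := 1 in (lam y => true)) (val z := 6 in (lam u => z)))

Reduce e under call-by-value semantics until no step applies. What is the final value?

Trace:
step 0: ((let x = 1 in (\y.true)) (let z = 6 in (\u.z)))
step 1: [let@0] ((\y.true) (let z = 6 in (\u.z)))
step 2: [let@1] ((\y.true) (\u.6))
step 3: [beta@root] true

Answer: true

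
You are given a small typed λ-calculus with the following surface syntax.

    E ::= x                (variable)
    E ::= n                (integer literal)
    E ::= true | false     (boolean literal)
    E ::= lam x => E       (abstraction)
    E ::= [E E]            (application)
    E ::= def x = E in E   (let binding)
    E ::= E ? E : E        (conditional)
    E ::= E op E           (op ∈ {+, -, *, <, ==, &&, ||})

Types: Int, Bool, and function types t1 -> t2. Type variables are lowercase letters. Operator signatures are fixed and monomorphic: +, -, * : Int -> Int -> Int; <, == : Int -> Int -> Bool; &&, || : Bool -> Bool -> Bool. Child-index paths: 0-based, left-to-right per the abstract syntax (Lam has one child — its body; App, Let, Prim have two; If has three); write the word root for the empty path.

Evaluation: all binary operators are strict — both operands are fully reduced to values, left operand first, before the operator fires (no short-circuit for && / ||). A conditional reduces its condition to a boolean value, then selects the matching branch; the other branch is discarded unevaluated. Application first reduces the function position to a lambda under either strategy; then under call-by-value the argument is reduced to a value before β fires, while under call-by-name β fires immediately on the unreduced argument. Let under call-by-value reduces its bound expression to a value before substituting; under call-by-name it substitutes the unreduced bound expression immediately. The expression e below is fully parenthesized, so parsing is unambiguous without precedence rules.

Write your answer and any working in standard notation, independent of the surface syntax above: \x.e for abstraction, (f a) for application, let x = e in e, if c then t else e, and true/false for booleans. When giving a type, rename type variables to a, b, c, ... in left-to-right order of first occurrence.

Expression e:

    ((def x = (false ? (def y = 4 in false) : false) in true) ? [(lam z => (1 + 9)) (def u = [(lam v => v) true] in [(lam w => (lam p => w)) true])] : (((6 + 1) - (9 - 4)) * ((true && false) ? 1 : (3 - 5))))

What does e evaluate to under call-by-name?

Trace:
step 0: (if (let x = (if false then (let y = 4 in false) else false) in true) then ((\z.(1 + 9)) (let u = ((\v.v) true) in ((\w.(\p.w)) true))) else (((6 + 1) - (9 - 4)) * (if (true && false) then 1 else (3 - 5))))
step 1: [let@0] (if true then ((\z.(1 + 9)) (let u = ((\v.v) true) in ((\w.(\p.w)) true))) else (((6 + 1) - (9 - 4)) * (if (true && false) then 1 else (3 - 5))))
step 2: [if@root] ((\z.(1 + 9)) (let u = ((\v.v) true) in ((\w.(\p.w)) true)))
step 3: [beta@root] (1 + 9)
step 4: [delta@root] 10

Answer: 10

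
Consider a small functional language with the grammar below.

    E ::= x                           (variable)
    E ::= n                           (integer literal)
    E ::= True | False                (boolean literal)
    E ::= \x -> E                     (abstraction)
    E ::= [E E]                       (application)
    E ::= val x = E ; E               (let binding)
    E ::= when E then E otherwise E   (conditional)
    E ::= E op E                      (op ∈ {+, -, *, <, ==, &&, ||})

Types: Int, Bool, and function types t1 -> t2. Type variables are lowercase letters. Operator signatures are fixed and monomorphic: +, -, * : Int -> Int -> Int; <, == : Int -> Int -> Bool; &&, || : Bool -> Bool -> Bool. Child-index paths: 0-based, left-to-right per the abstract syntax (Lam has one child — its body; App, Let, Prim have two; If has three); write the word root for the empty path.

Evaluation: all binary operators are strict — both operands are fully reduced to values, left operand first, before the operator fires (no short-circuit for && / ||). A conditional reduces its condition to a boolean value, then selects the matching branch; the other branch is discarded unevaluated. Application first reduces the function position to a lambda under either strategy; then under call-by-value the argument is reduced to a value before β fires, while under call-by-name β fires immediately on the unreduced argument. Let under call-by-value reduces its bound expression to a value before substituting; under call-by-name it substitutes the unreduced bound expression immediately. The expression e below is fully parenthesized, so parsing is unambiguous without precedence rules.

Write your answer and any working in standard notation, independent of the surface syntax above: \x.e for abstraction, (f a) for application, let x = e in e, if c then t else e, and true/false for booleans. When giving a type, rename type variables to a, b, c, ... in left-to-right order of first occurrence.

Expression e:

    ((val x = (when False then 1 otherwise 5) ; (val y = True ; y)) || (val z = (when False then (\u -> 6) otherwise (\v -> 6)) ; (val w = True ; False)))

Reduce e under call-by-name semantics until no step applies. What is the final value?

Derivation:
step 0: ((let x = (if false then 1 else 5) in (let y = true in y)) || (let z = (if false then (\u.6) else (\v.6)) in (let w = true in false)))
step 1: [let@0] ((let y = true in y) || (let z = (if false then (\u.6) else (\v.6)) in (let w = true in false)))
step 2: [let@0] (true || (let z = (if false then (\u.6) else (\v.6)) in (let w = true in false)))
step 3: [let@1] (true || (let w = true in false))
step 4: [let@1] (true || false)
step 5: [delta@root] true

Answer: true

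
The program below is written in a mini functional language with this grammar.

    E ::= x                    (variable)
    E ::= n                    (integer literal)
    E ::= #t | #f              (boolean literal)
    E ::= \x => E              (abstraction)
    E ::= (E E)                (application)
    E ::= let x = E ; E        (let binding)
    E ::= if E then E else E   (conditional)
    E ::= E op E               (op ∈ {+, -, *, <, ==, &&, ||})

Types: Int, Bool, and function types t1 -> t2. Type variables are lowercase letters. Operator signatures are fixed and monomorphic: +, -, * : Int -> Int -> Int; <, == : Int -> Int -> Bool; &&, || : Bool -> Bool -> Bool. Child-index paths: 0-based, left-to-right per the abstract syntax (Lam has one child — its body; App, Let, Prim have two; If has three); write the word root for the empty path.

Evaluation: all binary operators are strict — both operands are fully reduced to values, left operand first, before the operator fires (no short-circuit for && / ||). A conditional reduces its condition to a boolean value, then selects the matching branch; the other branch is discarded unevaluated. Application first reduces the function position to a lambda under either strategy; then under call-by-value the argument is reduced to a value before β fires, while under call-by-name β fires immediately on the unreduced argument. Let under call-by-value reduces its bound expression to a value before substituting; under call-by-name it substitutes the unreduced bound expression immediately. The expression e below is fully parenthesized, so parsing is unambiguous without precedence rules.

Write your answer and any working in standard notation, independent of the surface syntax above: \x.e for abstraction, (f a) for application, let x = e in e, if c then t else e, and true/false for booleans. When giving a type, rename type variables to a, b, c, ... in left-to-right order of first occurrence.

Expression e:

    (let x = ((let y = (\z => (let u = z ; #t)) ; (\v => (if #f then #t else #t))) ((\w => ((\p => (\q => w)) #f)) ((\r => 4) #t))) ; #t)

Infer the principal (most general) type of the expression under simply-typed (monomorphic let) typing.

Answer: Bool

Derivation:
z : a
let u : a
\z._ : a -> Bool
let y : a -> Bool
  unify Bool ~ Bool
  unify Bool ~ Bool
\v._ : b -> Bool
w : c
\q._ : e -> c
\p._ : d -> e -> c
  unify d -> e -> c ~ Bool -> f
  unify d ~ Bool
  unify e -> c ~ f
_ _ : e -> c
\w._ : c -> e -> c
\r._ : g -> Int
  unify g -> Int ~ Bool -> h
  unify g ~ Bool
  unify Int ~ h
_ _ : Int
  unify c -> e -> c ~ Int -> i
  unify c ~ Int
  unify e -> Int ~ i
_ _ : e -> Int
  unify b -> Bool ~ (e -> Int) -> j
  unify b ~ e -> Int
  unify Bool ~ j
_ _ : Bool
let x : Bool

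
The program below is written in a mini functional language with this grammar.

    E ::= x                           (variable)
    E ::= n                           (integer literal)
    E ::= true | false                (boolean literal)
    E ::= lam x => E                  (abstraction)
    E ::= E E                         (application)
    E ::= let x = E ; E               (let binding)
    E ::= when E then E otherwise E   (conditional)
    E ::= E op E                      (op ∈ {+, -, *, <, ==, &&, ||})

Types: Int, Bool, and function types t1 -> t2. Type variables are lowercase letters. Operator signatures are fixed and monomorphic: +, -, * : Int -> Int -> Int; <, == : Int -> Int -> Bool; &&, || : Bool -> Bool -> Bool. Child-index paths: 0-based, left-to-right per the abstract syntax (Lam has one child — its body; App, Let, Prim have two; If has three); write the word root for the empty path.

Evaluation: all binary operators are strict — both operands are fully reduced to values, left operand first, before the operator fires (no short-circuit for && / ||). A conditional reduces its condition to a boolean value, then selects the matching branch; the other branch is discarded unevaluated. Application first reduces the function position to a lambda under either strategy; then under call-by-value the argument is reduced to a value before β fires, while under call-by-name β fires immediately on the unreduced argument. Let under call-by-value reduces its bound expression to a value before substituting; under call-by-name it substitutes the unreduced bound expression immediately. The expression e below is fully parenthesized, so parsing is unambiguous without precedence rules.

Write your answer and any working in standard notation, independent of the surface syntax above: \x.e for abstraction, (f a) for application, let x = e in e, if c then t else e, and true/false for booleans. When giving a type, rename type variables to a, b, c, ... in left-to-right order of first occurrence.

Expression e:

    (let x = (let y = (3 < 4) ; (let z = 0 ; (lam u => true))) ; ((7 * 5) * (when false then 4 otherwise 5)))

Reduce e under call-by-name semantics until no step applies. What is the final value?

Working:
step 0: (let x = (let y = (3 < 4) in (let z = 0 in (\u.true))) in ((7 * 5) * (if false then 4 else 5)))
step 1: [let@root] ((7 * 5) * (if false then 4 else 5))
step 2: [delta@0] (35 * (if false then 4 else 5))
step 3: [if@1] (35 * 5)
step 4: [delta@root] 175

Answer: 175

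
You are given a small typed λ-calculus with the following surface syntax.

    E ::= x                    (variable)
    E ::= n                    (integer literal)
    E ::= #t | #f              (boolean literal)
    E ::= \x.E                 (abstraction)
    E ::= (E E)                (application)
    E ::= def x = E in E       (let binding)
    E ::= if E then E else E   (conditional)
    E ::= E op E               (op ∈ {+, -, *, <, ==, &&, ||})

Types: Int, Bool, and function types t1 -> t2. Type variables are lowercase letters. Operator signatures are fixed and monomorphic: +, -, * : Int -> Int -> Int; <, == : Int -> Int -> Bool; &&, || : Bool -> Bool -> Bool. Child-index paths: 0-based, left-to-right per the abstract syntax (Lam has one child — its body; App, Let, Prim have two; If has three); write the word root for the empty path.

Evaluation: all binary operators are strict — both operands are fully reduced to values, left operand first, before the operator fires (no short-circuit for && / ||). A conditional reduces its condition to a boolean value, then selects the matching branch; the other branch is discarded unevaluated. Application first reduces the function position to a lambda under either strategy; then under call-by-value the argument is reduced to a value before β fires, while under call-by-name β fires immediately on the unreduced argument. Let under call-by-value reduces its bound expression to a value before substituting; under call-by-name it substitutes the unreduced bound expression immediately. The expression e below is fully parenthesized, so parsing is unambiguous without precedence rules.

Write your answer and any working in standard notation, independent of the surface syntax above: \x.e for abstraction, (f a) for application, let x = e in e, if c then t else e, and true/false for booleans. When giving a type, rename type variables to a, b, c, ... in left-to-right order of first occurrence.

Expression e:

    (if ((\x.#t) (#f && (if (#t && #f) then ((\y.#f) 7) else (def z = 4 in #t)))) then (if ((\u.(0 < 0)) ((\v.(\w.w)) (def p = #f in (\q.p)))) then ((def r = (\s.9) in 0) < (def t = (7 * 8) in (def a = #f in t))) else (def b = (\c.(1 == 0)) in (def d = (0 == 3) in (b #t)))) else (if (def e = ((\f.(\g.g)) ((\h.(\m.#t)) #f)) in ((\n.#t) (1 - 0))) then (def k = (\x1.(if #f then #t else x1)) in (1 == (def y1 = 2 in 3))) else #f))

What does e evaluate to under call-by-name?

Working:
step 0: (if ((\x.true) (false && (if (true && false) then ((\y.false) 7) else (let z = 4 in true)))) then (if ((\u.(0 < 0)) ((\v.(\w.w)) (let p = false in (\q.p)))) then ((let r = (\s.9) in 0) < (let t = (7 * 8) in (let a = false in t))) else (let b = (\c.(1 == 0)) in (let d = (0 == 3) in (b true)))) else (if (let e = ((\f.(\g.g)) ((\h.(\m.true)) false)) in ((\n.true) (1 - 0))) then (let k = (\x1.(if false then true else x1)) in (1 == (let y1 = 2 in 3))) else false))
step 1: [beta@0] (if true then (if ((\u.(0 < 0)) ((\v.(\w.w)) (let p = false in (\q.p)))) then ((let r = (\s.9) in 0) < (let t = (7 * 8) in (let a = false in t))) else (let b = (\c.(1 == 0)) in (let d = (0 == 3) in (b true)))) else (if (let e = ((\f.(\g.g)) ((\h.(\m.true)) false)) in ((\n.true) (1 - 0))) then (let k = (\x1.(if false then true else x1)) in (1 == (let y1 = 2 in 3))) else false))
step 2: [if@root] (if ((\u.(0 < 0)) ((\v.(\w.w)) (let p = false in (\q.p)))) then ((let r = (\s.9) in 0) < (let t = (7 * 8) in (let a = false in t))) else (let b = (\c.(1 == 0)) in (let d = (0 == 3) in (b true))))
step 3: [beta@0] (if (0 < 0) then ((let r = (\s.9) in 0) < (let t = (7 * 8) in (let a = false in t))) else (let b = (\c.(1 == 0)) in (let d = (0 == 3) in (b true))))
step 4: [delta@0] (if false then ((let r = (\s.9) in 0) < (let t = (7 * 8) in (let a = false in t))) else (let b = (\c.(1 == 0)) in (let d = (0 == 3) in (b true))))
step 5: [if@root] (let b = (\c.(1 == 0)) in (let d = (0 == 3) in (b true)))
step 6: [let@root] (let d = (0 == 3) in ((\c.(1 == 0)) true))
step 7: [let@root] ((\c.(1 == 0)) true)
step 8: [beta@root] (1 == 0)
step 9: [delta@root] false

Answer: false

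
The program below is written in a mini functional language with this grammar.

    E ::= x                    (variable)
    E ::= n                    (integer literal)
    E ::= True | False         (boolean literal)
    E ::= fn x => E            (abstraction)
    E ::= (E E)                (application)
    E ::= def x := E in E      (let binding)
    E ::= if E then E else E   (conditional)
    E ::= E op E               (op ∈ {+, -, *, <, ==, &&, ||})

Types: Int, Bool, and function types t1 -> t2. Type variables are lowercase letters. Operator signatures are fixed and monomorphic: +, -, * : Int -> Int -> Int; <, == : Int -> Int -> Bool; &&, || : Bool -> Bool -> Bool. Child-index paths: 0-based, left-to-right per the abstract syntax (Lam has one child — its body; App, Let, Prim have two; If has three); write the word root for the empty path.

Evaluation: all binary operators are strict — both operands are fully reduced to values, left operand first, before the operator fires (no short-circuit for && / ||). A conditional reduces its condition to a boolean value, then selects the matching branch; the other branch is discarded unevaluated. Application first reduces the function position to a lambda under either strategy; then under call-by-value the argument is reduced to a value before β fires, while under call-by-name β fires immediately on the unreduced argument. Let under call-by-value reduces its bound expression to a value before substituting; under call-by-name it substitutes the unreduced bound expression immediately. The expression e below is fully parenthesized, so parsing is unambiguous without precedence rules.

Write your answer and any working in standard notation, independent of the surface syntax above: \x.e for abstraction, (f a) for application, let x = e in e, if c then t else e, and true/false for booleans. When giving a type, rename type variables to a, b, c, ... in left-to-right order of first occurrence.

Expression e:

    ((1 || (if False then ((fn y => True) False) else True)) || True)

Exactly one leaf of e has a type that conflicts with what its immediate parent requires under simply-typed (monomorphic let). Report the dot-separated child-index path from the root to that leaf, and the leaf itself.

Trace:
  unify Int ~ Bool
  FAIL: mismatch Int ~ Bool

Answer: 0.0 : 1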